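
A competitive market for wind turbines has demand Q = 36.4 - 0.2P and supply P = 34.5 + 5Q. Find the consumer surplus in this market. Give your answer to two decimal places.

543.91

Rewriting demand in inverse form: P = 182 - 5Q.
Set 182 - 5Q = 34.5 + 5Q, which gives 147.5 = 10Q, so Q* = 14.75 and P* = 182 - 5(14.75) = 108.25.
CS is the area between the demand curve and P* from 0 to Q*: (1/2)(14.75)(73.75) = 543.9062.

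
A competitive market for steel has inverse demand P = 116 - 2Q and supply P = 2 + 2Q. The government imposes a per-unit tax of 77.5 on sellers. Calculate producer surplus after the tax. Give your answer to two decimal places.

83.27

Without the tax, 116 - 2Q = 2 + 2Q so Q* = 28.5 and P* = 59.
With the tax, sellers need 77.5 more per unit: 116 - 2Q = 2 + 2Q + 77.5, so Q_t = 9.125. Buyers pay P_b = 97.75; sellers receive P_s = P_b - 77.5 = 20.25.
Producer surplus is the triangle above supply below P_s: (1/2)(9.125)(20.25 - 2) = 83.2656.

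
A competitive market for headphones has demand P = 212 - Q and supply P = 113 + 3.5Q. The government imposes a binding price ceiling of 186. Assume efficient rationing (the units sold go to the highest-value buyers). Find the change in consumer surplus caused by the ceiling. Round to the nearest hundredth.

Free-market equilibrium: 212 - Q = 113 + 3.5Q gives Q* = 22, P* = 190.
At P = 186, sellers supply (186 - 113)/3.5 = 20.8571 while buyers want more, so the quantity traded is 20.8571 at price 186.
CS goes from (1/2)(22)(22) = 242 to 324.7755 (computed as (212 - 186)(20.8571) - (1/2)(1)(20.8571)^2), a change of 82.7755.

82.78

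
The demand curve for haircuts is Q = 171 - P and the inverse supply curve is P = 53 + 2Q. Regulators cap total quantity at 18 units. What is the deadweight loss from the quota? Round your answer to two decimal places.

Rewriting demand in inverse form: P = 171 - Q.
Unrestricted equilibrium: Q* = (171 - 53)/(1 + 2) = 39.3333.
At Q = 18 the demand price is 171 - (18) = 153 and the supply price is 53 + 2(18) = 89.
Deadweight loss is the triangle between the curves from 18 to 39.3333: (1/2)(153 - 89)(39.3333 - 18) = 682.6667.

682.67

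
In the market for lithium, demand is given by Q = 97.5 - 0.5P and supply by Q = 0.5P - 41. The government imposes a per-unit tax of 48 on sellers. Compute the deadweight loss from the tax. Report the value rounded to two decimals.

Rewriting demand in inverse form: P = 195 - 2Q.
Rewriting supply in inverse form: P = 82 + 2Q.
Pre-tax equilibrium: 195 - 2Q = 82 + 2Q gives Q* = 28.25, P* = 138.5.
With the tax, sellers need 48 more per unit: 195 - 2Q = 82 + 2Q + 48, so Q_t = 16.25. Buyers pay P_b = 162.5; sellers receive P_s = P_b - 48 = 114.5.
The welfare triangle lost has base Q* - Q_t = 12 and height t = 48, so DWL = (1/2)(12)(48) = 288.

288.00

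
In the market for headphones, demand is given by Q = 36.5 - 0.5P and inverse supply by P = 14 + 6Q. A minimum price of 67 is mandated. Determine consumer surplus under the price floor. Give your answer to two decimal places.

9.00

Rewriting demand in inverse form: P = 73 - 2Q.
Without the control, 73 - 2Q = 14 + 6Q so Q* = 7.375 and P* = 58.25.
At P = 67, buyers demand (73 - 67)/2 = 3 while sellers would supply more, so the quantity traded is 3 at price 67.
CS is the triangle under demand above 67: (1/2)(3)(73 - 67) = 9.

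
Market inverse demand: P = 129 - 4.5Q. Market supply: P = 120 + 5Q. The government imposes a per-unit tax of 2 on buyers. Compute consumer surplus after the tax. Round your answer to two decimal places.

1.22

Pre-tax equilibrium: 129 - 4.5Q = 120 + 5Q gives Q* = 0.9474, P* = 124.7368.
With the tax, buyers' net willingness to pay falls by 2: (129 - 2) - 4.5Q = 120 + 5Q, so Q_t = 0.7368. Buyers pay P_b = 125.6842; sellers receive P_s = P_b - 2 = 123.6842.
Consumer surplus is the triangle under demand above P_b: (1/2)(0.7368)(129 - 125.6842) = 1.2216.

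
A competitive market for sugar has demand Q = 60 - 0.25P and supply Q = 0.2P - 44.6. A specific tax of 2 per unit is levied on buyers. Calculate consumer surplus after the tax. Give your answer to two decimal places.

Rewriting demand in inverse form: P = 240 - 4Q.
Rewriting supply in inverse form: P = 223 + 5Q.
Pre-tax equilibrium: 240 - 4Q = 223 + 5Q gives Q* = 1.8889, P* = 232.4444.
With the tax, buyers' net willingness to pay falls by 2: (240 - 2) - 4Q = 223 + 5Q, so Q_t = 1.6667. Buyers pay P_b = 233.3333; sellers receive P_s = P_b - 2 = 231.3333.
Consumer surplus is the triangle under demand above P_b: (1/2)(1.6667)(240 - 233.3333) = 5.5556.

5.56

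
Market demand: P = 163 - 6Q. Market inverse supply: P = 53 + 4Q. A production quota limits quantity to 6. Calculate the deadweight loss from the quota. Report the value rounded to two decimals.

Without the quota, 163 - 6Q = 53 + 4Q gives Q* = 11.
At Q = 6 the demand price is 163 - 6(6) = 127 and the supply price is 53 + 4(6) = 77.
DWL = (1/2)(gap between curves at 6) x (Q* - 6) = (1/2)(50)(5) = 125.

125.00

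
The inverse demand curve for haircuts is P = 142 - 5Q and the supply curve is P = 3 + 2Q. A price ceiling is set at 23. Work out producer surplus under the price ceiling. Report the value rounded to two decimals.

Without the control, 142 - 5Q = 3 + 2Q so Q* = 19.8571 and P* = 42.7143.
At P = 23, sellers supply (23 - 3)/2 = 10 while buyers want more, so the quantity traded is 10 at price 23.
PS is the triangle above supply below 23: (1/2)(10)(23 - 3) = 100.

100.00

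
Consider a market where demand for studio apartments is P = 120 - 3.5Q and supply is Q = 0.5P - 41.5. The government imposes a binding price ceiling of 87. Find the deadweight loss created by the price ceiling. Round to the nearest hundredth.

61.45

Rewriting supply in inverse form: P = 83 + 2Q.
Free-market equilibrium: 120 - 3.5Q = 83 + 2Q gives Q* = 6.7273, P* = 96.4545.
At the ceiling price 87, quantity supplied is (87 - 83)/2 = 2; supply is the short side, so Q = 2 trades at P = 87.
The lost-trades triangle has base Q* - 2 = 4.7273 and height equal to the gap between the curves at Q = 2, which is 113 - 87 = 26. DWL = (1/2)(4.7273)(26) = 61.4545.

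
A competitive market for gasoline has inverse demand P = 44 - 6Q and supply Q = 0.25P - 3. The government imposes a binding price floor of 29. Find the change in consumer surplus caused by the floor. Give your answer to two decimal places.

-11.97

Rewriting supply in inverse form: P = 12 + 4Q.
Free-market equilibrium: 44 - 6Q = 12 + 4Q gives Q* = 3.2, P* = 24.8.
At P = 29, buyers demand (44 - 29)/6 = 2.5 while sellers would supply more, so the quantity traded is 2.5 at price 29.
CS goes from (1/2)(3.2)(19.2) = 30.72 to 18.75 (computed as (44 - 29)(2.5) - (1/2)(6)(2.5)^2), a change of -11.97.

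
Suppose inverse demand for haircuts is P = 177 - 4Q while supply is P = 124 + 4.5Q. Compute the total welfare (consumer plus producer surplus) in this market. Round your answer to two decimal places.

165.24

Equilibrium: 177 - 4Q = 124 + 4.5Q, so Q* = 6.2353 and P* = 152.0588.
Total surplus is the full triangle between the curves from 0 to Q*: (1/2)(6.2353)(177 - 124) = 165.2353.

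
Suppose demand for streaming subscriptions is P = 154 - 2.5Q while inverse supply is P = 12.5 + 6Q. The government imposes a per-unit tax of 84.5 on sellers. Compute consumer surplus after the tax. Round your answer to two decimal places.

Without the tax, 154 - 2.5Q = 12.5 + 6Q so Q* = 16.6471 and P* = 112.3824.
With the tax, sellers need 84.5 more per unit: 154 - 2.5Q = 12.5 + 6Q + 84.5, so Q_t = 6.7059. Buyers pay P_b = 137.2353; sellers receive P_s = P_b - 84.5 = 52.7353.
CS = (1/2)(Q_t)(154 - P_b) = (1/2)(6.7059)(16.7647) = 56.2111.

56.21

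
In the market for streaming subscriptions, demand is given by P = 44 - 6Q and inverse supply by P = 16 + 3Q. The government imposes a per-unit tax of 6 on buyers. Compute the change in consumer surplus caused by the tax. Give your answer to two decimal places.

-11.11

Without the tax, 44 - 6Q = 16 + 3Q so Q* = 3.1111 and P* = 25.3333.
A tax on buyers shifts demand down by 6: (44 - 6) - 6Q = 16 + 3Q, so Q_t = 2.4444. Buyers pay P_b = 29.3333; sellers receive P_s = P_b - 6 = 23.3333.
CS falls from (1/2)(3.1111)(18.6667) = 29.037 to (1/2)(2.4444)(14.6667) = 17.9259, a change of -11.1111.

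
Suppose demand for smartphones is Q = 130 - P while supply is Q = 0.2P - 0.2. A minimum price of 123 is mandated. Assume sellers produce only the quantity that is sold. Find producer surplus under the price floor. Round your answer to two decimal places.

Rewriting demand in inverse form: P = 130 - Q.
Rewriting supply in inverse form: P = 1 + 5Q.
Without the control, 130 - Q = 1 + 5Q so Q* = 21.5 and P* = 108.5.
At P = 123, buyers demand (130 - 123)/1 = 7 while sellers would supply more, so the quantity traded is 7 at price 123.
The supply price at Q = 7 is 36. PS is the trapezoid between 123 and supply over [0, 7]: (1/2)[(123 - 1) + (123 - 36)](7) = 731.5.

731.50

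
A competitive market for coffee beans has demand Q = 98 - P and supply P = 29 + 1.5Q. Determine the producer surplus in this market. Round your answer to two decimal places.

Rewriting demand in inverse form: P = 98 - Q.
Equilibrium: 98 - Q = 29 + 1.5Q, so Q* = 27.6 and P* = 70.4.
Producer surplus is the triangle above supply below P*: (1/2)(27.6)(70.4 - 29) = (1/2)(27.6)(41.4) = 571.32.

571.32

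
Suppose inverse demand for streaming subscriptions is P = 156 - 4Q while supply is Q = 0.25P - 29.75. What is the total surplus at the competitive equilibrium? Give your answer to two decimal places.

Rewriting supply in inverse form: P = 119 + 4Q.
Set 156 - 4Q = 119 + 4Q, which gives 37 = 8Q, so Q* = 4.625 and P* = 156 - 4(4.625) = 137.5.
Total surplus is the full triangle between the curves from 0 to Q*: (1/2)(4.625)(156 - 119) = 85.5625.

85.56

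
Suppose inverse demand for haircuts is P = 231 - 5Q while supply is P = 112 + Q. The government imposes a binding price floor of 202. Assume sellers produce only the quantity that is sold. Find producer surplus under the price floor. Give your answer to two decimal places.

Free-market equilibrium: 231 - 5Q = 112 + Q gives Q* = 19.8333, P* = 131.8333.
At the floor price 202, quantity demanded is (231 - 202)/5 = 5.8; demand is the short side, so Q = 5.8 trades at P = 202.
The supply price at Q = 5.8 is 117.8. PS is the trapezoid between 202 and supply over [0, 5.8]: (1/2)[(202 - 112) + (202 - 117.8)](5.8) = 505.18.

505.18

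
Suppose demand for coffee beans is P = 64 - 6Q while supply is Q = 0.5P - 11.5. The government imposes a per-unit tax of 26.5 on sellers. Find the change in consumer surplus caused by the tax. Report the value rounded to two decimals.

-68.94

Rewriting supply in inverse form: P = 23 + 2Q.
Without the tax, 64 - 6Q = 23 + 2Q so Q* = 5.125 and P* = 33.25.
With the tax, sellers need 26.5 more per unit: 64 - 6Q = 23 + 2Q + 26.5, so Q_t = 1.8125. Buyers pay P_b = 53.125; sellers receive P_s = P_b - 26.5 = 26.625.
Consumers lose the trapezoid between P* and P_b out to Q_t plus the triangle from Q_t to Q*: change in CS = 9.8555 - 78.7969 = -68.9414.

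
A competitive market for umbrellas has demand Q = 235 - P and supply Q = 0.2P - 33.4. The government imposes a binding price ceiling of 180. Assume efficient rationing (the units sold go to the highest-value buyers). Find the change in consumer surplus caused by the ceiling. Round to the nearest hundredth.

Rewriting demand in inverse form: P = 235 - Q.
Rewriting supply in inverse form: P = 167 + 5Q.
Free-market equilibrium: 235 - Q = 167 + 5Q gives Q* = 11.3333, P* = 223.6667.
At P = 180, sellers supply (180 - 167)/5 = 2.6 while buyers want more, so the quantity traded is 2.6 at price 180.
CS goes from (1/2)(11.3333)(11.3333) = 64.2222 to 139.62 (computed as (235 - 180)(2.6) - (1/2)(1)(2.6)^2), a change of 75.3978.

75.40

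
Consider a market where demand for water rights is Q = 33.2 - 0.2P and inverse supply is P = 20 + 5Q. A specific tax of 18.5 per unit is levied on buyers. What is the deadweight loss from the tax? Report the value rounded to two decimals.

Rewriting demand in inverse form: P = 166 - 5Q.
Pre-tax equilibrium: 166 - 5Q = 20 + 5Q gives Q* = 14.6, P* = 93.
With the tax, buyers' net willingness to pay falls by 18.5: (166 - 18.5) - 5Q = 20 + 5Q, so Q_t = 12.75. Buyers pay P_b = 102.25; sellers receive P_s = P_b - 18.5 = 83.75.
Deadweight loss is the triangle between the curves from Q_t to Q*: (1/2)(14.6 - 12.75)(18.5) = 17.1125.

17.11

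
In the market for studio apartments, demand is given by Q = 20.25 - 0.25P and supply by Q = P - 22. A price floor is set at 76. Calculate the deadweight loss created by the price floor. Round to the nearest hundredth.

Rewriting demand in inverse form: P = 81 - 4Q.
Rewriting supply in inverse form: P = 22 + Q.
Free-market equilibrium: 81 - 4Q = 22 + Q gives Q* = 11.8, P* = 33.8.
At the floor price 76, quantity demanded is (81 - 76)/4 = 1.25; demand is the short side, so Q = 1.25 trades at P = 76.
At Q = 1.25 the demand price is 76 and the supply price is 23.25. Deadweight loss is the triangle between the curves from 1.25 to 11.8: (1/2)(76 - 23.25)(11.8 - 1.25) = 278.2563.

278.26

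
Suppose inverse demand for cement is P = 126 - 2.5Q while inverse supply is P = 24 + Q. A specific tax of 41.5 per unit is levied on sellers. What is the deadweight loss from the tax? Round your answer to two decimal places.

Without the tax, 126 - 2.5Q = 24 + Q so Q* = 29.1429 and P* = 53.1429.
With the tax, sellers need 41.5 more per unit: 126 - 2.5Q = 24 + Q + 41.5, so Q_t = 17.2857. Buyers pay P_b = 82.7857; sellers receive P_s = P_b - 41.5 = 41.2857.
The welfare triangle lost has base Q* - Q_t = 11.8571 and height t = 41.5, so DWL = (1/2)(11.8571)(41.5) = 246.0357.

246.04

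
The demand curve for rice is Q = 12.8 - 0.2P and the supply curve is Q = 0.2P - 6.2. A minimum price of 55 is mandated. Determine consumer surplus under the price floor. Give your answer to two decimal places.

8.10

Rewriting demand in inverse form: P = 64 - 5Q.
Rewriting supply in inverse form: P = 31 + 5Q.
Without the control, 64 - 5Q = 31 + 5Q so Q* = 3.3 and P* = 47.5.
At the floor price 55, quantity demanded is (64 - 55)/5 = 1.8; demand is the short side, so Q = 1.8 trades at P = 55.
CS is the triangle under demand above 55: (1/2)(1.8)(64 - 55) = 8.1.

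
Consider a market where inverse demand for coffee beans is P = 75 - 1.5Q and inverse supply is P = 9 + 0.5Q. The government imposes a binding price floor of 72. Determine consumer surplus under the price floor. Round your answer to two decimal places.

Without the control, 75 - 1.5Q = 9 + 0.5Q so Q* = 33 and P* = 25.5.
At the floor price 72, quantity demanded is (75 - 72)/1.5 = 2; demand is the short side, so Q = 2 trades at P = 72.
CS is the triangle under demand above 72: (1/2)(2)(75 - 72) = 3.

3.00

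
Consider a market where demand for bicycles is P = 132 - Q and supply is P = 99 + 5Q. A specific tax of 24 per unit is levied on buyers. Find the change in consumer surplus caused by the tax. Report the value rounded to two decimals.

Without the tax, 132 - Q = 99 + 5Q so Q* = 5.5 and P* = 126.5.
With the tax, buyers' net willingness to pay falls by 24: (132 - 24) - Q = 99 + 5Q, so Q_t = 1.5. Buyers pay P_b = 130.5; sellers receive P_s = P_b - 24 = 106.5.
Consumers lose the trapezoid between P* and P_b out to Q_t plus the triangle from Q_t to Q*: change in CS = 1.125 - 15.125 = -14.

-14.00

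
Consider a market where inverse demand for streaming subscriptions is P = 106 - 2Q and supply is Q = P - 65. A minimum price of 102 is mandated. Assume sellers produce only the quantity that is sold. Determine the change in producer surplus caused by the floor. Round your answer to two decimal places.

Rewriting supply in inverse form: P = 65 + Q.
Free-market equilibrium: 106 - 2Q = 65 + Q gives Q* = 13.6667, P* = 78.6667.
At P = 102, buyers demand (106 - 102)/2 = 2 while sellers would supply more, so the quantity traded is 2 at price 102.
PS goes from (1/2)(13.6667)(13.6667) = 93.3889 to 72 (computed as (102 - 65)(2) - (1/2)(1)(2)^2), a change of -21.3889.

-21.39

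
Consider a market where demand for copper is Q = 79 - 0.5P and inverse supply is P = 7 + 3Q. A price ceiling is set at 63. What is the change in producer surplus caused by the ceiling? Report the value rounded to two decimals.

-845.39

Rewriting demand in inverse form: P = 158 - 2Q.
Free-market equilibrium: 158 - 2Q = 7 + 3Q gives Q* = 30.2, P* = 97.6.
At the ceiling price 63, quantity supplied is (63 - 7)/3 = 18.6667; supply is the short side, so Q = 18.6667 trades at P = 63.
PS goes from (1/2)(30.2)(90.6) = 1368.06 to 522.6667 (computed as (63 - 7)(18.6667) - (1/2)(3)(18.6667)^2), a change of -845.3933.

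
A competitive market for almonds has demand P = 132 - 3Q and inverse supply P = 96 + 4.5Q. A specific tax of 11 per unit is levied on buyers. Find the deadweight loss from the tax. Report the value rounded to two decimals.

8.07

Pre-tax equilibrium: 132 - 3Q = 96 + 4.5Q gives Q* = 4.8, P* = 117.6.
With the tax, buyers' net willingness to pay falls by 11: (132 - 11) - 3Q = 96 + 4.5Q, so Q_t = 3.3333. Buyers pay P_b = 122; sellers receive P_s = P_b - 11 = 111.
Deadweight loss is the triangle between the curves from Q_t to Q*: (1/2)(4.8 - 3.3333)(11) = 8.0667.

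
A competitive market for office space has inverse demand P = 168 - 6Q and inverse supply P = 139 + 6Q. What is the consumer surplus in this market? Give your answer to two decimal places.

Set 168 - 6Q = 139 + 6Q, which gives 29 = 12Q, so Q* = 2.4167 and P* = 168 - 6(2.4167) = 153.5.
The demand choke price is 168, so CS = (1/2)(Q*)(168 - P*) = (1/2)(2.4167)(14.5) = 17.5208.

17.52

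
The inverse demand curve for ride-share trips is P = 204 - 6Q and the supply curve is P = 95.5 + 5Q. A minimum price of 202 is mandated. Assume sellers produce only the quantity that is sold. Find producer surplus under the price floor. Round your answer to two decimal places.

35.22

Free-market equilibrium: 204 - 6Q = 95.5 + 5Q gives Q* = 9.8636, P* = 144.8182.
At P = 202, buyers demand (204 - 202)/6 = 0.3333 while sellers would supply more, so the quantity traded is 0.3333 at price 202.
The supply price at Q = 0.3333 is 97.1667. PS is the trapezoid between 202 and supply over [0, 0.3333]: (1/2)[(202 - 95.5) + (202 - 97.1667)](0.3333) = 35.2222.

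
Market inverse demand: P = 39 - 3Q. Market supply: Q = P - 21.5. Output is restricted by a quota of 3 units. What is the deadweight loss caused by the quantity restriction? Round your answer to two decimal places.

Rewriting supply in inverse form: P = 21.5 + Q.
Without the quota, 39 - 3Q = 21.5 + Q gives Q* = 4.375.
At Q = 3 the demand price is 39 - 3(3) = 30 and the supply price is 21.5 + (3) = 24.5.
Deadweight loss is the triangle between the curves from 3 to 4.375: (1/2)(30 - 24.5)(4.375 - 3) = 3.7812.

3.78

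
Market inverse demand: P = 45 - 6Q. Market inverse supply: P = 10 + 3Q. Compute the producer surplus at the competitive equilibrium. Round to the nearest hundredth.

22.69

Setting demand equal to supply, 35 = 9Q, so Q* = 3.8889 and P* = 21.6667.
The supply curve's price intercept is 10, so PS = (1/2)(Q*)(P* - 10) = (1/2)(3.8889)(11.6667) = 22.6852.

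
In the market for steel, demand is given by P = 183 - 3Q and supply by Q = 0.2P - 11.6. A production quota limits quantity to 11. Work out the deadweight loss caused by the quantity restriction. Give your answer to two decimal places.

Rewriting supply in inverse form: P = 58 + 5Q.
Without the quota, 183 - 3Q = 58 + 5Q gives Q* = 15.625.
At Q = 11 the demand price is 183 - 3(11) = 150 and the supply price is 58 + 5(11) = 113.
DWL = (1/2)(gap between curves at 11) x (Q* - 11) = (1/2)(37)(4.625) = 85.5625.

85.56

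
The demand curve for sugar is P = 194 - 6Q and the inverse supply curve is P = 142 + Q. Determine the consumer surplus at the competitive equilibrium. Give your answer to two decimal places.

165.55

Equilibrium: 194 - 6Q = 142 + Q, so Q* = 7.4286 and P* = 149.4286.
CS is the area between the demand curve and P* from 0 to Q*: (1/2)(7.4286)(44.5714) = 165.551.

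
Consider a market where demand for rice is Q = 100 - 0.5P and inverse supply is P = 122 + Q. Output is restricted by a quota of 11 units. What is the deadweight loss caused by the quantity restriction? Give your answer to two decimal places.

337.50

Rewriting demand in inverse form: P = 200 - 2Q.
Without the quota, 200 - 2Q = 122 + Q gives Q* = 26.
At Q = 11 the demand price is 200 - 2(11) = 178 and the supply price is 122 + (11) = 133.
DWL = (1/2)(gap between curves at 11) x (Q* - 11) = (1/2)(45)(15) = 337.5.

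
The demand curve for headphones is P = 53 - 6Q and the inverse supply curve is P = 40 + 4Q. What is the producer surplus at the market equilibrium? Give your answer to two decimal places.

Setting demand equal to supply, 13 = 10Q, so Q* = 1.3 and P* = 45.2.
Producer surplus is the triangle above supply below P*: (1/2)(1.3)(45.2 - 40) = (1/2)(1.3)(5.2) = 3.38.

3.38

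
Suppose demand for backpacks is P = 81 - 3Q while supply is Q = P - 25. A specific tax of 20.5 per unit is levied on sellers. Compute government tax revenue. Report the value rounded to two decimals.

Rewriting supply in inverse form: P = 25 + Q.
Pre-tax equilibrium: 81 - 3Q = 25 + Q gives Q* = 14, P* = 39.
With the tax, sellers need 20.5 more per unit: 81 - 3Q = 25 + Q + 20.5, so Q_t = 8.875. Buyers pay P_b = 54.375; sellers receive P_s = P_b - 20.5 = 33.875.
Tax revenue = t x Q_t = 20.5 x 8.875 = 181.9375.

181.94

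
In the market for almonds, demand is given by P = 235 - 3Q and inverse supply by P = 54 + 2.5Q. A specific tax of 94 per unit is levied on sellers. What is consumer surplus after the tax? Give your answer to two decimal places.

375.32

Pre-tax equilibrium: 235 - 3Q = 54 + 2.5Q gives Q* = 32.9091, P* = 136.2727.
With the tax, sellers need 94 more per unit: 235 - 3Q = 54 + 2.5Q + 94, so Q_t = 15.8182. Buyers pay P_b = 187.5455; sellers receive P_s = P_b - 94 = 93.5455.
CS = (1/2)(Q_t)(235 - P_b) = (1/2)(15.8182)(47.4545) = 375.3223.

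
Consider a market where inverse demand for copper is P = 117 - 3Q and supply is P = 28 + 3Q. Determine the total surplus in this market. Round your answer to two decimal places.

Setting demand equal to supply, 89 = 6Q, so Q* = 14.8333 and P* = 72.5.
Total surplus is the full triangle between the curves from 0 to Q*: (1/2)(14.8333)(117 - 28) = 660.0833.

660.08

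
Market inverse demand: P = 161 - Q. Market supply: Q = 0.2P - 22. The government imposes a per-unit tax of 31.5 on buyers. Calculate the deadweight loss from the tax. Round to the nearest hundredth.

Rewriting supply in inverse form: P = 110 + 5Q.
Without the tax, 161 - Q = 110 + 5Q so Q* = 8.5 and P* = 152.5.
With the tax, buyers' net willingness to pay falls by 31.5: (161 - 31.5) - Q = 110 + 5Q, so Q_t = 3.25. Buyers pay P_b = 157.75; sellers receive P_s = P_b - 31.5 = 126.25.
The welfare triangle lost has base Q* - Q_t = 5.25 and height t = 31.5, so DWL = (1/2)(5.25)(31.5) = 82.6875.

82.69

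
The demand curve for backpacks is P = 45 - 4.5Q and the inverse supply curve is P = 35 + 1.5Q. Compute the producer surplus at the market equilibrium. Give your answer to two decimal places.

2.08

Setting demand equal to supply, 10 = 6Q, so Q* = 1.6667 and P* = 37.5.
PS is the area between P* and the supply curve from 0 to Q*: (1/2)(1.6667)(2.5) = 2.0833.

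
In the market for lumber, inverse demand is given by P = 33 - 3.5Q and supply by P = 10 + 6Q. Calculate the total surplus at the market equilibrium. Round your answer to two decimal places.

27.84

Set 33 - 3.5Q = 10 + 6Q, which gives 23 = 9.5Q, so Q* = 2.4211 and P* = 33 - 3.5(2.4211) = 24.5263.
Total surplus is the full triangle between the curves from 0 to Q*: (1/2)(2.4211)(33 - 10) = 27.8421.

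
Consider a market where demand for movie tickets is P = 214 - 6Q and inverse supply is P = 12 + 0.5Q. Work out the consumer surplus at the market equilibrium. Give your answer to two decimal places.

2897.33

Setting demand equal to supply, 202 = 6.5Q, so Q* = 31.0769 and P* = 27.5385.
CS is the area between the demand curve and P* from 0 to Q*: (1/2)(31.0769)(186.4615) = 2897.3254.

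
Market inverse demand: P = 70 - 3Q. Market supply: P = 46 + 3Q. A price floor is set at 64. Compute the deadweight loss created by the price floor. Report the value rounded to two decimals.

Without the control, 70 - 3Q = 46 + 3Q so Q* = 4 and P* = 58.
At P = 64, buyers demand (70 - 64)/3 = 2 while sellers would supply more, so the quantity traded is 2 at price 64.
At Q = 2 the demand price is 64 and the supply price is 52. Deadweight loss is the triangle between the curves from 2 to 4: (1/2)(64 - 52)(4 - 2) = 12.

12.00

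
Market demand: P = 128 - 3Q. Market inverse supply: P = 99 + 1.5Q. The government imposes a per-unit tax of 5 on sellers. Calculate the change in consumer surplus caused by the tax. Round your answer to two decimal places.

Without the tax, 128 - 3Q = 99 + 1.5Q so Q* = 6.4444 and P* = 108.6667.
With the tax, sellers need 5 more per unit: 128 - 3Q = 99 + 1.5Q + 5, so Q_t = 5.3333. Buyers pay P_b = 112; sellers receive P_s = P_b - 5 = 107.
Consumers lose the trapezoid between P* and P_b out to Q_t plus the triangle from Q_t to Q*: change in CS = 42.6667 - 62.2963 = -19.6296.

-19.63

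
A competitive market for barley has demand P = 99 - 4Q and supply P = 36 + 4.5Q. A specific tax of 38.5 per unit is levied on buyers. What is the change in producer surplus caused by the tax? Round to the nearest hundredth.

Without the tax, 99 - 4Q = 36 + 4.5Q so Q* = 7.4118 and P* = 69.3529.
A tax on buyers shifts demand down by 38.5: (99 - 38.5) - 4Q = 36 + 4.5Q, so Q_t = 2.8824. Buyers pay P_b = 87.4706; sellers receive P_s = P_b - 38.5 = 48.9706.
Producers lose the trapezoid between P_s and P* out to Q_t plus the triangle from Q_t to Q*: change in PS = 18.6929 - 123.6021 = -104.9092.

-104.91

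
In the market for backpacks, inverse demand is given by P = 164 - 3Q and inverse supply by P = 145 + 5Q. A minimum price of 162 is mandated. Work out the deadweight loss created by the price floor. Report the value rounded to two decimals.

Without the control, 164 - 3Q = 145 + 5Q so Q* = 2.375 and P* = 156.875.
At the floor price 162, quantity demanded is (164 - 162)/3 = 0.6667; demand is the short side, so Q = 0.6667 trades at P = 162.
The lost-trades triangle has base Q* - 0.6667 = 1.7083 and height equal to the gap between the curves at Q = 0.6667, which is 162 - 148.3333 = 13.6667. DWL = (1/2)(1.7083)(13.6667) = 11.6736.

11.67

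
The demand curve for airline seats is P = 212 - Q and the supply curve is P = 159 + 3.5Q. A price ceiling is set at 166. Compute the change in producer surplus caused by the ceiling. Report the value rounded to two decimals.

-235.75

Free-market equilibrium: 212 - Q = 159 + 3.5Q gives Q* = 11.7778, P* = 200.2222.
At P = 166, sellers supply (166 - 159)/3.5 = 2 while buyers want more, so the quantity traded is 2 at price 166.
PS goes from (1/2)(11.7778)(41.2222) = 242.7531 to 7 (computed as (166 - 159)(2) - (1/2)(3.5)(2)^2), a change of -235.7531.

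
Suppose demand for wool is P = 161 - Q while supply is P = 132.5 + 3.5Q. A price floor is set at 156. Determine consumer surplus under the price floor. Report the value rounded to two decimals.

Free-market equilibrium: 161 - Q = 132.5 + 3.5Q gives Q* = 6.3333, P* = 154.6667.
At P = 156, buyers demand (161 - 156)/1 = 5 while sellers would supply more, so the quantity traded is 5 at price 156.
CS is the triangle under demand above 156: (1/2)(5)(161 - 156) = 12.5.

12.50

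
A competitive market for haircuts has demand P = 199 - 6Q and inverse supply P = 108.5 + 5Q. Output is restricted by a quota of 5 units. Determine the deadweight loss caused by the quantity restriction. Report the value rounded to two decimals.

Unrestricted equilibrium: Q* = (199 - 108.5)/(6 + 5) = 8.2273.
At Q = 5 the demand price is 199 - 6(5) = 169 and the supply price is 108.5 + 5(5) = 133.5.
DWL = (1/2)(gap between curves at 5) x (Q* - 5) = (1/2)(35.5)(3.2273) = 57.2841.

57.28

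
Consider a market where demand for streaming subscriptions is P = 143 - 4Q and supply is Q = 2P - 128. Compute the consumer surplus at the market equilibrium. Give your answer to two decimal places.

Rewriting supply in inverse form: P = 64 + 0.5Q.
Equilibrium: 143 - 4Q = 64 + 0.5Q, so Q* = 17.5556 and P* = 72.7778.
CS is the area between the demand curve and P* from 0 to Q*: (1/2)(17.5556)(70.2222) = 616.3951.

616.40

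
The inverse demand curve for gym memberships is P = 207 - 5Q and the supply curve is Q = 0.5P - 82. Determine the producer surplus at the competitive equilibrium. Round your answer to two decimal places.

Rewriting supply in inverse form: P = 164 + 2Q.
Setting demand equal to supply, 43 = 7Q, so Q* = 6.1429 and P* = 176.2857.
Producer surplus is the triangle above supply below P*: (1/2)(6.1429)(176.2857 - 164) = (1/2)(6.1429)(12.2857) = 37.7347.

37.73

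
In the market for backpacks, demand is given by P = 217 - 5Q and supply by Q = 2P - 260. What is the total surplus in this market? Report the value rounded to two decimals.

688.09

Rewriting supply in inverse form: P = 130 + 0.5Q.
Setting demand equal to supply, 87 = 5.5Q, so Q* = 15.8182 and P* = 137.9091.
Total surplus is the full triangle between the curves from 0 to Q*: (1/2)(15.8182)(217 - 130) = 688.0909.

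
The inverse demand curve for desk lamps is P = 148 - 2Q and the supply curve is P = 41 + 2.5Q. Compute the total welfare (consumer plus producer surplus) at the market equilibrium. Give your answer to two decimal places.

1272.11

Equilibrium: 148 - 2Q = 41 + 2.5Q, so Q* = 23.7778 and P* = 100.4444.
CS = (1/2)(23.7778)(47.5556) = 565.3827 and PS = (1/2)(23.7778)(59.4444) = 706.7284, so total surplus = 1272.1111.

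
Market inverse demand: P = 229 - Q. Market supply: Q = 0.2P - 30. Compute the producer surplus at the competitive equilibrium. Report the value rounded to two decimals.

433.40

Rewriting supply in inverse form: P = 150 + 5Q.
Set 229 - Q = 150 + 5Q, which gives 79 = 6Q, so Q* = 13.1667 and P* = 229 - (13.1667) = 215.8333.
PS is the area between P* and the supply curve from 0 to Q*: (1/2)(13.1667)(65.8333) = 433.4028.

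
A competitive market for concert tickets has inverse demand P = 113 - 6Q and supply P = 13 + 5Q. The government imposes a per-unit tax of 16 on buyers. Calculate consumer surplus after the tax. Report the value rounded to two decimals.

174.94

Pre-tax equilibrium: 113 - 6Q = 13 + 5Q gives Q* = 9.0909, P* = 58.4545.
A tax on buyers shifts demand down by 16: (113 - 16) - 6Q = 13 + 5Q, so Q_t = 7.6364. Buyers pay P_b = 67.1818; sellers receive P_s = P_b - 16 = 51.1818.
Consumer surplus is the triangle under demand above P_b: (1/2)(7.6364)(113 - 67.1818) = 174.9421.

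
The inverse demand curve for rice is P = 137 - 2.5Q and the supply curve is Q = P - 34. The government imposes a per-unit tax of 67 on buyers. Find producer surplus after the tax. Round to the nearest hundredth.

Rewriting supply in inverse form: P = 34 + Q.
Pre-tax equilibrium: 137 - 2.5Q = 34 + Q gives Q* = 29.4286, P* = 63.4286.
A tax on buyers shifts demand down by 67: (137 - 67) - 2.5Q = 34 + Q, so Q_t = 10.2857. Buyers pay P_b = 111.2857; sellers receive P_s = P_b - 67 = 44.2857.
Producer surplus is the triangle above supply below P_s: (1/2)(10.2857)(44.2857 - 34) = 52.898.

52.90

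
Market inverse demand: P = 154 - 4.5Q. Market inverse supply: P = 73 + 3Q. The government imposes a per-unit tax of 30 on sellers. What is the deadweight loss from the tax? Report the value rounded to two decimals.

60.00

Without the tax, 154 - 4.5Q = 73 + 3Q so Q* = 10.8 and P* = 105.4.
A tax on sellers shifts supply up by 30: 154 - 4.5Q = 73 + 3Q + 30, so Q_t = 6.8. Buyers pay P_b = 123.4; sellers receive P_s = P_b - 30 = 93.4.
Deadweight loss is the triangle between the curves from Q_t to Q*: (1/2)(10.8 - 6.8)(30) = 60.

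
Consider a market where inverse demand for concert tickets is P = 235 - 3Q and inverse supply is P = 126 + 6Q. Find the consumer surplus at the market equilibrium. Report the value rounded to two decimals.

Equilibrium: 235 - 3Q = 126 + 6Q, so Q* = 12.1111 and P* = 198.6667.
Consumer surplus is the triangle under demand above P*: (1/2)(12.1111)(235 - 198.6667) = (1/2)(12.1111)(36.3333) = 220.0185.

220.02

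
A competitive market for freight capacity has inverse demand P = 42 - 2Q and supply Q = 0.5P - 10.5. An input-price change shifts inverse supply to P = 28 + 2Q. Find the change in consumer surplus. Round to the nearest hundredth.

-15.31

Rewriting supply in inverse form: P = 21 + 2Q.
Initial equilibrium: Q_0 = 5.25, P_0 = 31.5; CS_0 = (1/2)(5.25)(10.5) = 27.5625, PS_0 = (1/2)(5.25)(10.5) = 27.5625.
New equilibrium: 42 - 2Q = 28 + 2Q gives Q_1 = 3.5, P_1 = 35; CS_1 = 12.25, PS_1 = 12.25.
Change in consumer surplus = 12.25 - 27.5625 = -15.3125.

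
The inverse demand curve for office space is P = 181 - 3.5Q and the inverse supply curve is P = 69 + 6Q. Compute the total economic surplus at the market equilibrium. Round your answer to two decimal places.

660.21

Setting demand equal to supply, 112 = 9.5Q, so Q* = 11.7895 and P* = 139.7368.
Total surplus is the full triangle between the curves from 0 to Q*: (1/2)(11.7895)(181 - 69) = 660.2105.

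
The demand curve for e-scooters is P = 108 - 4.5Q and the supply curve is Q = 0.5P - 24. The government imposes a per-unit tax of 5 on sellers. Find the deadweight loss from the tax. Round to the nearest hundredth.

Rewriting supply in inverse form: P = 48 + 2Q.
Without the tax, 108 - 4.5Q = 48 + 2Q so Q* = 9.2308 and P* = 66.4615.
A tax on sellers shifts supply up by 5: 108 - 4.5Q = 48 + 2Q + 5, so Q_t = 8.4615. Buyers pay P_b = 69.9231; sellers receive P_s = P_b - 5 = 64.9231.
The welfare triangle lost has base Q* - Q_t = 0.7692 and height t = 5, so DWL = (1/2)(0.7692)(5) = 1.9231.

1.92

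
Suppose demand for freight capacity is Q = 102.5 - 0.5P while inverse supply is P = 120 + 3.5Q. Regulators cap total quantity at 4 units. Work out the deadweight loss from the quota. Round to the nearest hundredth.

Rewriting demand in inverse form: P = 205 - 2Q.
Unrestricted equilibrium: Q* = (205 - 120)/(2 + 3.5) = 15.4545.
At Q = 4 the demand price is 205 - 2(4) = 197 and the supply price is 120 + 3.5(4) = 134.
DWL = (1/2)(gap between curves at 4) x (Q* - 4) = (1/2)(63)(11.4545) = 360.8182.

360.82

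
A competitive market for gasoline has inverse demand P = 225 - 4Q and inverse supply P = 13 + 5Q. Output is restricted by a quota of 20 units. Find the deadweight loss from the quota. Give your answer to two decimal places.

56.89

Unrestricted equilibrium: Q* = (225 - 13)/(4 + 5) = 23.5556.
At Q = 20 the demand price is 225 - 4(20) = 145 and the supply price is 13 + 5(20) = 113.
DWL = (1/2)(gap between curves at 20) x (Q* - 20) = (1/2)(32)(3.5556) = 56.8889.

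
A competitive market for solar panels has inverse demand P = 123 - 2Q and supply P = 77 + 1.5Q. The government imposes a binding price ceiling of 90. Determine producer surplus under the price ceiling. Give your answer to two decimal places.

Free-market equilibrium: 123 - 2Q = 77 + 1.5Q gives Q* = 13.1429, P* = 96.7143.
At the ceiling price 90, quantity supplied is (90 - 77)/1.5 = 8.6667; supply is the short side, so Q = 8.6667 trades at P = 90.
PS is the triangle above supply below 90: (1/2)(8.6667)(90 - 77) = 56.3333.

56.33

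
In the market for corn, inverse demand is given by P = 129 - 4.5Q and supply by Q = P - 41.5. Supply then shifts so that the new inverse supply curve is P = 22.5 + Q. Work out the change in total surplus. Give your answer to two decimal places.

335.09

Rewriting supply in inverse form: P = 41.5 + Q.
Initial equilibrium: Q_0 = 15.9091, P_0 = 57.4091; CS_0 = (1/2)(15.9091)(71.5909) = 569.4731, PS_0 = (1/2)(15.9091)(15.9091) = 126.5496.
New equilibrium: 129 - 4.5Q = 22.5 + Q gives Q_1 = 19.3636, P_1 = 41.8636; CS_1 = 843.6384, PS_1 = 187.4752.
Change in total surplus = (843.6384 + 187.4752) - (569.4731 + 126.5496) = 335.0909.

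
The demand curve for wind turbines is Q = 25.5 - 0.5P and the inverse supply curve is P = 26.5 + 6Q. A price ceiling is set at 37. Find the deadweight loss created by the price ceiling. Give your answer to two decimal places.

6.89

Rewriting demand in inverse form: P = 51 - 2Q.
Free-market equilibrium: 51 - 2Q = 26.5 + 6Q gives Q* = 3.0625, P* = 44.875.
At P = 37, sellers supply (37 - 26.5)/6 = 1.75 while buyers want more, so the quantity traded is 1.75 at price 37.
The lost-trades triangle has base Q* - 1.75 = 1.3125 and height equal to the gap between the curves at Q = 1.75, which is 47.5 - 37 = 10.5. DWL = (1/2)(1.3125)(10.5) = 6.8906.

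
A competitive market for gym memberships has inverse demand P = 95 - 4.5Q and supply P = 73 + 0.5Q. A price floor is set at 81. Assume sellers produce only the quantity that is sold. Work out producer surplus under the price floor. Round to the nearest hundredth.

22.47

Free-market equilibrium: 95 - 4.5Q = 73 + 0.5Q gives Q* = 4.4, P* = 75.2.
At the floor price 81, quantity demanded is (95 - 81)/4.5 = 3.1111; demand is the short side, so Q = 3.1111 trades at P = 81.
The supply price at Q = 3.1111 is 74.5556. PS is the trapezoid between 81 and supply over [0, 3.1111]: (1/2)[(81 - 73) + (81 - 74.5556)](3.1111) = 22.4691.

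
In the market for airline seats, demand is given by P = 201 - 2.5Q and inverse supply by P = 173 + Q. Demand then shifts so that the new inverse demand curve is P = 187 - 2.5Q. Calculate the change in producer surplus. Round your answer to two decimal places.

Initial equilibrium: Q_0 = 8, P_0 = 181; CS_0 = (1/2)(8)(20) = 80, PS_0 = (1/2)(8)(8) = 32.
New equilibrium: 187 - 2.5Q = 173 + Q gives Q_1 = 4, P_1 = 177; CS_1 = 20, PS_1 = 8.
Change in producer surplus = 8 - 32 = -24.

-24.00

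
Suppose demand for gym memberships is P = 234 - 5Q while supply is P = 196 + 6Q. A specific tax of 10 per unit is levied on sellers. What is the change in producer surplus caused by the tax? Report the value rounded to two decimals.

-16.36

Pre-tax equilibrium: 234 - 5Q = 196 + 6Q gives Q* = 3.4545, P* = 216.7273.
A tax on sellers shifts supply up by 10: 234 - 5Q = 196 + 6Q + 10, so Q_t = 2.5455. Buyers pay P_b = 221.2727; sellers receive P_s = P_b - 10 = 211.2727.
Producers lose the trapezoid between P_s and P* out to Q_t plus the triangle from Q_t to Q*: change in PS = 19.438 - 35.8017 = -16.3636.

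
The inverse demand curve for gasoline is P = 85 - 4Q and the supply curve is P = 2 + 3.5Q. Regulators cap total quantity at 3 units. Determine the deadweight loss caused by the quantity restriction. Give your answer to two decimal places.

Unrestricted equilibrium: Q* = (85 - 2)/(4 + 3.5) = 11.0667.
At Q = 3 the demand price is 85 - 4(3) = 73 and the supply price is 2 + 3.5(3) = 12.5.
DWL = (1/2)(gap between curves at 3) x (Q* - 3) = (1/2)(60.5)(8.0667) = 244.0167.

244.02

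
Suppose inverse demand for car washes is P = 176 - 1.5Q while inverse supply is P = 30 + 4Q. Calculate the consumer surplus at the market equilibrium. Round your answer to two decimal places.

528.50

Set 176 - 1.5Q = 30 + 4Q, which gives 146 = 5.5Q, so Q* = 26.5455 and P* = 176 - 1.5(26.5455) = 136.1818.
Consumer surplus is the triangle under demand above P*: (1/2)(26.5455)(176 - 136.1818) = (1/2)(26.5455)(39.8182) = 528.4959.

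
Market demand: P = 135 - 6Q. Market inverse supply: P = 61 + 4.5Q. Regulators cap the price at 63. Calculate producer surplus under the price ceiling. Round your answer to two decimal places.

0.44

Free-market equilibrium: 135 - 6Q = 61 + 4.5Q gives Q* = 7.0476, P* = 92.7143.
At the ceiling price 63, quantity supplied is (63 - 61)/4.5 = 0.4444; supply is the short side, so Q = 0.4444 trades at P = 63.
PS is the triangle above supply below 63: (1/2)(0.4444)(63 - 61) = 0.4444.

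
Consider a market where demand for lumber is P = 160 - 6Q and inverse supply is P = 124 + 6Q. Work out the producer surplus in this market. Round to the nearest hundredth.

Set 160 - 6Q = 124 + 6Q, which gives 36 = 12Q, so Q* = 3 and P* = 160 - 6(3) = 142.
PS is the area between P* and the supply curve from 0 to Q*: (1/2)(3)(18) = 27.

27.00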